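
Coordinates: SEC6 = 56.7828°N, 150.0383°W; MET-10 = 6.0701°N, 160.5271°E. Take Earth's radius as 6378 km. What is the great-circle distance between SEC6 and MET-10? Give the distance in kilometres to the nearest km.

7093 km

Δφ = -50.7127°,  Δλ = -49.4346°
a = sin²(Δφ/2) + cos φ₁ cos φ₂ sin²(Δλ/2) = 0.278639
c = 2·arcsin(√a) = 1.112165 rad = 63.7224°
d = R·c = 6378 × 1.112165 = 7093.4 km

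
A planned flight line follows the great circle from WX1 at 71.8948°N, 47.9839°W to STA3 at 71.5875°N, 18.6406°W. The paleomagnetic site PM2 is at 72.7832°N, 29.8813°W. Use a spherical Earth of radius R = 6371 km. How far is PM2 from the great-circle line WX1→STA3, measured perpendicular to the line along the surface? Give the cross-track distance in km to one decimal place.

δ₁₃ = central angle WX1→PM2 = 0.096714 rad  (haversine)
θ₁₃ = bearing WX1→PM2 = 72.255°,  θ₁₂ = bearing WX1→STA3 = 77.910°
dₓₜ = R·arcsin(sin δ₁₃ · sin(θ₁₃ − θ₁₂)) = 6371·arcsin(0.09656·sin(-5.655°)) = -60.618 km
|dₓₜ| = 60.618 km

60.6 km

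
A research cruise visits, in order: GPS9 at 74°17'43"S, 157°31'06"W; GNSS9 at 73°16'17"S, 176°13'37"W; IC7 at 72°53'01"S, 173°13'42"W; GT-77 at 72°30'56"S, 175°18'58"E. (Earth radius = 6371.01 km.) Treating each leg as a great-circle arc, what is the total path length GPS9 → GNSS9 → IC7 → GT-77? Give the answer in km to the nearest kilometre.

GPS9: φ = -74.29528°, λ = -157.51833°
GNSS9: φ = -73.27139°, λ = -176.22694°
IC7: φ = -72.88361°, λ = -173.22833°
GT-77: φ = -72.51556°, λ = +175.31611°
GPS9→GNSS9: c = 0.092514 rad, d = 589.41 km
GNSS9→IC7: c = 0.016667 rad, d = 106.19 km
IC7→GT-77: c = 0.059711 rad, d = 380.42 km
Total = 589.41 + 106.19 + 380.42 = 1076.01 km

1076 km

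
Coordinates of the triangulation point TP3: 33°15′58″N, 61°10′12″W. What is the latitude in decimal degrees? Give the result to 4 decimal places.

33.2661°N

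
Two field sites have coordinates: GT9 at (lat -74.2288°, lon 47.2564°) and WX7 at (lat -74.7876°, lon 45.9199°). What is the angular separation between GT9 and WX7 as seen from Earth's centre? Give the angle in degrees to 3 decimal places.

0.663°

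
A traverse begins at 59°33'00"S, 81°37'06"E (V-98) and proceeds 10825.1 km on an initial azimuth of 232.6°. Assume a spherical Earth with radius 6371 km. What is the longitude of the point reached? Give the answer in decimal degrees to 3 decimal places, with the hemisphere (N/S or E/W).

44.936°W

V-98: φ = -59.55000°, λ = +81.61833°
δ = d/R = 10825.1/6371 = 1.699121 rad
φ₂ = arcsin(sin φ₁ cos δ + cos φ₁ sin δ cos θ)
   = arcsin(-0.86207·-0.12797 + 0.50679·0.99178·-0.60738) = -11.24222°
λ₂ = λ₁ + atan2(sin θ sin δ cos φ₁, cos δ − sin φ₁ sin φ₂) = -44.93561°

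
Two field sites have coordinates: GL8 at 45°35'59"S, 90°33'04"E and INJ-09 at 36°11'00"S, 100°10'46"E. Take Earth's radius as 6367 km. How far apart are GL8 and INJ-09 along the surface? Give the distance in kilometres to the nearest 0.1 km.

GL8: φ = -45.59972°, λ = +90.55111°
INJ-09: φ = -36.18333°, λ = +100.17944°
Δφ = 9.4164°,  Δλ = 9.6283°
a = sin²(Δφ/2) + cos φ₁ cos φ₂ sin²(Δλ/2) = 0.010715
c = 2·arcsin(√a) = 0.207396 rad = 11.8829°
d = R·c = 6367 × 0.207396 = 1320.5 km

1320.5 km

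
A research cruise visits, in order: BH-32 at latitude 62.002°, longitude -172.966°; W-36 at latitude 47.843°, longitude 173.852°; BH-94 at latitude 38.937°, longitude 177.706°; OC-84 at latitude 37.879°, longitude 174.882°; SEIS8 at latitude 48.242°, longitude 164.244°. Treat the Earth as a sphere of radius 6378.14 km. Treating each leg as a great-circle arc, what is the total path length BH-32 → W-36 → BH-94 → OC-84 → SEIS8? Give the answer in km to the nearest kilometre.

4531 km

BH-32→W-36: c = 0.279046 rad, d = 1779.79 km
W-36→BH-94: c = 0.162888 rad, d = 1038.92 km
BH-94→OC-84: c = 0.042807 rad, d = 273.03 km
OC-84→SEIS8: c = 0.225631 rad, d = 1439.10 km
Total = 1779.79 + 1038.92 + 273.03 + 1439.10 = 4530.85 km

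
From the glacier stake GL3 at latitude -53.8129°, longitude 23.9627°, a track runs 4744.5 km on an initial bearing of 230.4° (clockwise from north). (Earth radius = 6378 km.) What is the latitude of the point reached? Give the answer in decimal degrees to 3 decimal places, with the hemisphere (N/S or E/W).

δ = d/R = 4744.5/6378 = 0.743885 rad
φ₂ = arcsin(sin φ₁ cos δ + cos φ₁ sin δ cos θ)
   = arcsin(-0.80709·0.73584 + 0.59042·0.67715·-0.63742) = -58.07494°
λ₂ = λ₁ + atan2(sin θ sin δ cos φ₁, cos δ − sin φ₁ sin φ₂) = -56.66770°

58.075°S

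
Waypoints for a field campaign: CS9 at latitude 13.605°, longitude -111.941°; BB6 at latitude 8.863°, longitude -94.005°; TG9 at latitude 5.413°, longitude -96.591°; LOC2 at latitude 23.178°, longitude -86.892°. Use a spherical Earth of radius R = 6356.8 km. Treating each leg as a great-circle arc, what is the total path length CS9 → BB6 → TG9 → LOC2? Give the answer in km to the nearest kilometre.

CS9→BB6: c = 0.317862 rad, d = 2020.58 km
BB6→TG9: c = 0.075038 rad, d = 477.00 km
TG9→LOC2: c = 0.350402 rad, d = 2227.44 km
Total = 2020.58 + 477.00 + 2227.44 = 4725.02 km

4725 km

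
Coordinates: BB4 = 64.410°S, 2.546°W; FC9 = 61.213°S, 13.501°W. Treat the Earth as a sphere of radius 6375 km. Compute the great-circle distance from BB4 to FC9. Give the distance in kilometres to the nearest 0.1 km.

Δφ = 3.1970°,  Δλ = -10.9550°
a = sin²(Δφ/2) + cos φ₁ cos φ₂ sin²(Δλ/2) = 0.002673
c = 2·arcsin(√a) = 0.103455 rad = 5.9275°
d = R·c = 6375 × 0.103455 = 659.5 km

659.5 km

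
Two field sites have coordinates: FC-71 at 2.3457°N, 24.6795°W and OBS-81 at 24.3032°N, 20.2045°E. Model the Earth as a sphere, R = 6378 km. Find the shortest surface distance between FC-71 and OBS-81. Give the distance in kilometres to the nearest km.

Δφ = 21.9575°,  Δλ = 44.8840°
a = sin²(Δφ/2) + cos φ₁ cos φ₂ sin²(Δλ/2) = 0.168975
c = 2·arcsin(√a) = 0.847245 rad = 48.5436°
d = R·c = 6378 × 0.847245 = 5403.7 km

5404 km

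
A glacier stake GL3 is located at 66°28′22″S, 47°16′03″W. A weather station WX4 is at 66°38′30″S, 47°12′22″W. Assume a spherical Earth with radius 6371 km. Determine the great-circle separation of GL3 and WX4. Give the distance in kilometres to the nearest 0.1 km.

GL3: φ = -66.47278°, λ = -47.26750°
WX4: φ = -66.64167°, λ = -47.20611°
Δφ = -0.1689°,  Δλ = 0.0614°
a = sin²(Δφ/2) + cos φ₁ cos φ₂ sin²(Δλ/2) = 0.000002
c = 2·arcsin(√a) = 0.002978 rad = 0.1706°
d = R·c = 6371 × 0.002978 = 19.0 km

19.0 km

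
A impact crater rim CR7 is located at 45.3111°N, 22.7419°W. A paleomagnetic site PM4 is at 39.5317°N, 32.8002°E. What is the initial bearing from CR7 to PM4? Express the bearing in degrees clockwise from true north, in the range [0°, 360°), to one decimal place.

Δλ = 55.5421°
y = sin Δλ · cos φ₂ = 0.635947
x = cos φ₁ sin φ₂ − sin φ₁ cos φ₂ cos Δλ = 0.137384
θ = atan2(y, x) = 77.8097° → 77.8097° (mod 360°)

77.8°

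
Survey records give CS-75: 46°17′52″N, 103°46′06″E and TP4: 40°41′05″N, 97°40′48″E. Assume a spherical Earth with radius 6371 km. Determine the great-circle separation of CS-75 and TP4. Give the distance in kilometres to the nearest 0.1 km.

CS-75: φ = +46.29778°, λ = +103.76833°
TP4: φ = +40.68472°, λ = +97.68000°
Δφ = -5.6131°,  Δλ = -6.0883°
a = sin²(Δφ/2) + cos φ₁ cos φ₂ sin²(Δλ/2) = 0.003875
c = 2·arcsin(√a) = 0.124580 rad = 7.1379°
d = R·c = 6371 × 0.124580 = 793.7 km

793.7 km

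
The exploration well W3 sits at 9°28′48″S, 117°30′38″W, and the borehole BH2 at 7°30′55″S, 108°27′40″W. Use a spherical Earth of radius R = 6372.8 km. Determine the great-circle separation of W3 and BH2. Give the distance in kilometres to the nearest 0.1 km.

1019.1 km

W3: φ = -9.48000°, λ = -117.51056°
BH2: φ = -7.51528°, λ = -108.46111°
Δφ = 1.9647°,  Δλ = 9.0494°
a = sin²(Δφ/2) + cos φ₁ cos φ₂ sin²(Δλ/2) = 0.006380
c = 2·arcsin(√a) = 0.159917 rad = 9.1626°
d = R·c = 6372.8 × 0.159917 = 1019.1 km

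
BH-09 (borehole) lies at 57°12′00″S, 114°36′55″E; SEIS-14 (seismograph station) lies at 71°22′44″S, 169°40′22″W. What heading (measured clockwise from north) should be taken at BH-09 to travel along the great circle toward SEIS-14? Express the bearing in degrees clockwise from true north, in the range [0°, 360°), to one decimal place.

145.3°

BH-09: φ = -57.20000°, λ = +114.61528°
SEIS-14: φ = -71.37889°, λ = -169.67278°
Δλ = 75.7119°
y = sin Δλ · cos φ₂ = 0.309431
x = cos φ₁ sin φ₂ − sin φ₁ cos φ₂ cos Δλ = -0.447110
θ = atan2(y, x) = 145.3140° → 145.3140° (mod 360°)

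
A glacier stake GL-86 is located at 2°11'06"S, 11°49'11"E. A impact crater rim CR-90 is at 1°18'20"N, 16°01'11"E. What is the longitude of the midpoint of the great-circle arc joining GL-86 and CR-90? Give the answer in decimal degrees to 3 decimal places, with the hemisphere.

13.920°E

GL-86: φ = -2.18500°, λ = +11.81972°
CR-90: φ = +1.30556°, λ = +16.01972°
Bx = cos φ₂ cos Δλ = 0.997056,  By = cos φ₂ sin Δλ = 0.073219
φₘ = atan2(sin φ₁ + sin φ₂, √((cos φ₁ + Bx)² + By²)) = -0.44002°
λₘ = λ₁ + atan2(By, cos φ₁ + Bx) = 13.92021°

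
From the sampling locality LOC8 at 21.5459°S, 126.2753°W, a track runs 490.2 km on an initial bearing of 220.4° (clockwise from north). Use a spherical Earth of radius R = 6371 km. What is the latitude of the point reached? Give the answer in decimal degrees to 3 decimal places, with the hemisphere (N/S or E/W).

24.873°S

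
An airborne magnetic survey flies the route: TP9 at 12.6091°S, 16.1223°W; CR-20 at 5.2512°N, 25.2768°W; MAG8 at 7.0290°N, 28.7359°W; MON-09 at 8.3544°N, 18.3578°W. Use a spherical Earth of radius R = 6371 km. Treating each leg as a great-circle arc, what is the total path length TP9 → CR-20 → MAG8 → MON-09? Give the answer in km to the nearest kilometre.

TP9→CR-20: c = 0.349835 rad, d = 2228.80 km
CR-20→MAG8: c = 0.067569 rad, d = 430.48 km
MAG8→MON-09: c = 0.180978 rad, d = 1153.01 km
Total = 2228.80 + 430.48 + 1153.01 = 3812.29 km

3812 km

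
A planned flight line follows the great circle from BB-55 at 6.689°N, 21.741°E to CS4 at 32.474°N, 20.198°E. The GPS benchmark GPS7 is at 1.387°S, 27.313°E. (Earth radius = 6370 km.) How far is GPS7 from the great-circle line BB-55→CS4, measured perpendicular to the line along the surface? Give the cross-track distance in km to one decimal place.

571.8 km

δ₁₃ = central angle BB-55→GPS7 = 0.171141 rad  (haversine)
θ₁₃ = bearing BB-55→GPS7 = 145.253°,  θ₁₂ = bearing BB-55→CS4 = 357.011°
dₓₜ = R·arcsin(sin δ₁₃ · sin(θ₁₃ − θ₁₂)) = 6370·arcsin(0.17031·sin(-211.758°)) = 571.766 km
|dₓₜ| = 571.766 km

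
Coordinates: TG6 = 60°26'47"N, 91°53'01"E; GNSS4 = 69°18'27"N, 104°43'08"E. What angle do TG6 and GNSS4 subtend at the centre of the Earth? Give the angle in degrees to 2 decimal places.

TG6: φ = +60.44639°, λ = +91.88361°
GNSS4: φ = +69.30750°, λ = +104.71889°
Δφ = 8.8611°,  Δλ = 12.8353°
a = sin²(Δφ/2) + cos φ₁ cos φ₂ sin²(Δλ/2) = 0.008145
c = 2·arcsin(√a) = 0.180747 rad = 10.3560°

10.36°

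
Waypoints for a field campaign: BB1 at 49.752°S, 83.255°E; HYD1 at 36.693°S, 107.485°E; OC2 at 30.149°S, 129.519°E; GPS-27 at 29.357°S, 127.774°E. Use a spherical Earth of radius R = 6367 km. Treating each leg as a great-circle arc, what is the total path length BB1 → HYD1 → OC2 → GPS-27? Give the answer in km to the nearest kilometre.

4775 km

BB1→HYD1: c = 0.380448 rad, d = 2422.31 km
HYD1→OC2: c = 0.339740 rad, d = 2163.12 km
OC2→GPS-27: c = 0.029836 rad, d = 189.96 km
Total = 2422.31 + 2163.12 + 189.96 = 4775.40 km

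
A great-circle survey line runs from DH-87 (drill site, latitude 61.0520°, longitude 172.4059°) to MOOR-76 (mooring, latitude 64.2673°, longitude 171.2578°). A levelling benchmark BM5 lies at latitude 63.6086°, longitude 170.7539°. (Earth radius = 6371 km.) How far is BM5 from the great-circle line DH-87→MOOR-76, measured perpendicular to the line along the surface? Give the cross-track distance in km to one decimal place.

δ₁₃ = central angle DH-87→BM5 = 0.046583 rad  (haversine)
θ₁₃ = bearing DH-87→BM5 = 344.027°,  θ₁₂ = bearing DH-87→MOOR-76 = 351.195°
dₓₜ = R·arcsin(sin δ₁₃ · sin(θ₁₃ − θ₁₂)) = 6371·arcsin(0.04657·sin(-7.169°)) = -37.022 km
|dₓₜ| = 37.022 km

37.0 km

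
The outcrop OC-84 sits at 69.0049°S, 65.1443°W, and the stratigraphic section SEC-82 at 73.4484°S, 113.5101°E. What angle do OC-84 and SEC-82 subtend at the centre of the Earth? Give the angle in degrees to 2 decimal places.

37.54°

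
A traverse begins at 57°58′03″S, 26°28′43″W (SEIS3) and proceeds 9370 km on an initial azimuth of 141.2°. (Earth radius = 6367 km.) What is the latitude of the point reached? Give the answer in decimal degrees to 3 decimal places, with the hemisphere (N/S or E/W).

29.686°S

SEIS3: φ = -57.96750°, λ = -26.47861°
δ = d/R = 9370/6367 = 1.471651 rad
φ₂ = arcsin(sin φ₁ cos δ + cos φ₁ sin δ cos θ)
   = arcsin(-0.84775·0.09898 + 0.53040·0.99509·-0.77934) = -29.68583°
λ₂ = λ₁ + atan2(sin θ sin δ cos φ₁, cos δ − sin φ₁ sin φ₂) = 107.65440°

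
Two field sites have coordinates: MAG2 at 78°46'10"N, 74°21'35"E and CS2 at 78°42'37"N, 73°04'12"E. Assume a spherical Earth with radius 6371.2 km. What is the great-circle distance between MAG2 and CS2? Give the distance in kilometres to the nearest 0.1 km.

MAG2: φ = +78.76944°, λ = +74.35972°
CS2: φ = +78.71028°, λ = +73.07000°
Δφ = -0.0592°,  Δλ = -1.2897°
a = sin²(Δφ/2) + cos φ₁ cos φ₂ sin²(Δλ/2) = 0.000005
c = 2·arcsin(√a) = 0.004515 rad = 0.2587°
d = R·c = 6371.2 × 0.004515 = 28.8 km

28.8 km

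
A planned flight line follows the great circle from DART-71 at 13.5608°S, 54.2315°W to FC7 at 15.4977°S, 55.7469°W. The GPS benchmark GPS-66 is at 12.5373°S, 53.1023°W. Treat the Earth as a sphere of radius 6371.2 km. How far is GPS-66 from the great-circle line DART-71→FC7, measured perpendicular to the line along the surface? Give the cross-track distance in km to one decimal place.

δ₁₃ = central angle DART-71→GPS-66 = 0.026224 rad  (haversine)
θ₁₃ = bearing DART-71→GPS-66 = 47.193°,  θ₁₂ = bearing DART-71→FC7 = 216.952°
dₓₜ = R·arcsin(sin δ₁₃ · sin(θ₁₃ − θ₁₂)) = 6371.2·arcsin(0.02622·sin(-169.759°)) = -29.702 km
|dₓₜ| = 29.702 km

29.7 km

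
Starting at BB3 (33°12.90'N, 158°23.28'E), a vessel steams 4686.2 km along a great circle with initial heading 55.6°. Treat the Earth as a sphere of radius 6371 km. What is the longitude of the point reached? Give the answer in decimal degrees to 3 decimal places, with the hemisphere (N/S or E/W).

148.311°W

BB3: φ = +33.21500°, λ = +158.38800°
δ = d/R = 4686.2/6371 = 0.735552 rad
φ₂ = arcsin(sin φ₁ cos δ + cos φ₁ sin δ cos θ)
   = arcsin(0.54778·0.74146 + 0.83662·0.67100·0.56497) = 46.32880°
λ₂ = λ₁ + atan2(sin θ sin δ cos φ₁, cos δ − sin φ₁ sin φ₂) = -148.31105°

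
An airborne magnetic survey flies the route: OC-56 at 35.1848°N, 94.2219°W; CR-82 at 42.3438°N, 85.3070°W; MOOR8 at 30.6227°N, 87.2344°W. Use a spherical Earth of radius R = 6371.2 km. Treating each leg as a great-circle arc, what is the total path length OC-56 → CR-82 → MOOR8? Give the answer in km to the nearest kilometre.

OC-56→CR-82: c = 0.173963 rad, d = 1108.35 km
CR-82→MOOR8: c = 0.206336 rad, d = 1314.61 km
Total = 1108.35 + 1314.61 = 2422.96 km

2423 km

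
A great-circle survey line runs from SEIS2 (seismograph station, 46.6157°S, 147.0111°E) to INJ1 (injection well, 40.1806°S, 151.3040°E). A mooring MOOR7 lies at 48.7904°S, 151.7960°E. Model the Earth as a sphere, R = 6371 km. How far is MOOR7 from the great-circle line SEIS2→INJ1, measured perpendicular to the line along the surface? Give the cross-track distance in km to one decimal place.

427.3 km

δ₁₃ = central angle SEIS2→MOOR7 = 0.067797 rad  (haversine)
θ₁₃ = bearing SEIS2→MOOR7 = 125.786°,  θ₁₂ = bearing SEIS2→INJ1 = 27.360°
dₓₜ = R·arcsin(sin δ₁₃ · sin(θ₁₃ − θ₁₂)) = 6371·arcsin(0.06775·sin(98.426°)) = 427.267 km
|dₓₜ| = 427.267 km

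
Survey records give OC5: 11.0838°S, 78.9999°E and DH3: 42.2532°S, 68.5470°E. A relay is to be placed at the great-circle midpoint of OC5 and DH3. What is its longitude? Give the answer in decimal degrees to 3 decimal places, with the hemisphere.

Bx = cos φ₂ cos Δλ = 0.727897,  By = cos φ₂ sin Δλ = -0.134289
φₘ = atan2(sin φ₁ + sin φ₂, √((cos φ₁ + Bx)² + By²)) = -26.76247°
λₘ = λ₁ + atan2(By, cos φ₁ + Bx) = 74.50761°

74.508°E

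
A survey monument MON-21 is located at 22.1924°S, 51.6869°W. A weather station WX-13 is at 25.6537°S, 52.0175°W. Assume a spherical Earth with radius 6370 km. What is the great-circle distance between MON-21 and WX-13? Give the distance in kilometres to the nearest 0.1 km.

386.3 km

Δφ = -3.4613°,  Δλ = -0.3306°
a = sin²(Δφ/2) + cos φ₁ cos φ₂ sin²(Δλ/2) = 0.000919
c = 2·arcsin(√a) = 0.060641 rad = 3.4745°
d = R·c = 6370 × 0.060641 = 386.3 km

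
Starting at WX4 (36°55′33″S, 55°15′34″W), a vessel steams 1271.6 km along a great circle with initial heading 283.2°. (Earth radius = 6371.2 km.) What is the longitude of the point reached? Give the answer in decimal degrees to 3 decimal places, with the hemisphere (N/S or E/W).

WX4: φ = -36.92583°, λ = -55.25944°
δ = d/R = 1271.6/6371.2 = 0.199586 rad
φ₂ = arcsin(sin φ₁ cos δ + cos φ₁ sin δ cos θ)
   = arcsin(-0.60078·0.98015 + 0.79941·0.19826·0.22835) = -33.54984°
λ₂ = λ₁ + atan2(sin θ sin δ cos φ₁, cos δ − sin φ₁ sin φ₂) = -68.65131°

68.651°W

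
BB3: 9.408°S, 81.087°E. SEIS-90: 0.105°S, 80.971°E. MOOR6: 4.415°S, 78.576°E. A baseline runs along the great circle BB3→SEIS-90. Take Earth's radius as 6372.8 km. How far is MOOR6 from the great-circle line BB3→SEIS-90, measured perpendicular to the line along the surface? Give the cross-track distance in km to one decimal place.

δ₁₃ = central angle BB3→MOOR6 = 0.097395 rad  (haversine)
θ₁₃ = bearing BB3→MOOR6 = 333.307°,  θ₁₂ = bearing BB3→SEIS-90 = 359.282°
dₓₜ = R·arcsin(sin δ₁₃ · sin(θ₁₃ − θ₁₂)) = 6372.8·arcsin(0.09724·sin(-25.975°)) = -271.498 km
|dₓₜ| = 271.498 km

271.5 km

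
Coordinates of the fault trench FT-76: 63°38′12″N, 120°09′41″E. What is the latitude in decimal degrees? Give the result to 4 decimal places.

63° + 38′/60 + 12″/3600 = 63 + 0.63333 + 0.00333 = 63.6367°

63.6367°N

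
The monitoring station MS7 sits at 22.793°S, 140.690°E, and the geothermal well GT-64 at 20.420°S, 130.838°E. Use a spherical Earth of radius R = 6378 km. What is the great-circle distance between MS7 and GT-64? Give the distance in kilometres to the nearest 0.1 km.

Δφ = 2.3730°,  Δλ = -9.8520°
a = sin²(Δφ/2) + cos φ₁ cos φ₂ sin²(Δλ/2) = 0.006799
c = 2·arcsin(√a) = 0.165103 rad = 9.4597°
d = R·c = 6378 × 0.165103 = 1053.0 km

1053.0 km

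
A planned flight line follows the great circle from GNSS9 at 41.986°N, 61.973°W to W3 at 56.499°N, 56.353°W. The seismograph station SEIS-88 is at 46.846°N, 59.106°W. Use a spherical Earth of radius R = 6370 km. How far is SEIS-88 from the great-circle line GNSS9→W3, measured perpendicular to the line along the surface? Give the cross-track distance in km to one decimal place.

99.3 km

δ₁₃ = central angle GNSS9→SEIS-88 = 0.092029 rad  (haversine)
θ₁₃ = bearing GNSS9→SEIS-88 = 21.855°,  θ₁₂ = bearing GNSS9→W3 = 12.089°
dₓₜ = R·arcsin(sin δ₁₃ · sin(θ₁₃ − θ₁₂)) = 6370·arcsin(0.09190·sin(9.766°)) = 99.304 km
|dₓₜ| = 99.304 km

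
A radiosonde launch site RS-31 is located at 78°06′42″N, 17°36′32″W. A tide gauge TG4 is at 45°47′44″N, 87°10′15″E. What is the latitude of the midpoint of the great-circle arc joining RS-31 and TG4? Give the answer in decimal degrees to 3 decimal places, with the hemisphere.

68.298°N

RS-31: φ = +78.11167°, λ = -17.60889°
TG4: φ = +45.79556°, λ = +87.17083°
Bx = cos φ₂ cos Δλ = -0.177863,  By = cos φ₂ sin Δλ = 0.674152
φₘ = atan2(sin φ₁ + sin φ₂, √((cos φ₁ + Bx)² + By²)) = 68.29840°
λₘ = λ₁ + atan2(By, cos φ₁ + Bx) = 70.00078°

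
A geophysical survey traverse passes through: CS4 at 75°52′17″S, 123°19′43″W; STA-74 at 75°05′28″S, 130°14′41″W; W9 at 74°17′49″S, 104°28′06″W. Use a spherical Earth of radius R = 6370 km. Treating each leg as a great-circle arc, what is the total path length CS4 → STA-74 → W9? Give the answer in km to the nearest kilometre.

967 km

CS4: φ = -75.87139°, λ = -123.32861°
STA-74: φ = -75.09111°, λ = -130.24472°
W9: φ = -74.29694°, λ = -104.46833°
CS4→STA-74: c = 0.033159 rad, d = 211.22 km
STA-74→W9: c = 0.118600 rad, d = 755.48 km
Total = 211.22 + 755.48 = 966.71 km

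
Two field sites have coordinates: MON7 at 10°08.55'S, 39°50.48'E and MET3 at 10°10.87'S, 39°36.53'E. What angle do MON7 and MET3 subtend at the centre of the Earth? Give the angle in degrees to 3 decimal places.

MON7: φ = -10.14250°, λ = +39.84133°
MET3: φ = -10.18117°, λ = +39.60883°
Δφ = -0.0387°,  Δλ = -0.2325°
a = sin²(Δφ/2) + cos φ₁ cos φ₂ sin²(Δλ/2) = 0.000004
c = 2·arcsin(√a) = 0.004051 rad = 0.2321°

0.232°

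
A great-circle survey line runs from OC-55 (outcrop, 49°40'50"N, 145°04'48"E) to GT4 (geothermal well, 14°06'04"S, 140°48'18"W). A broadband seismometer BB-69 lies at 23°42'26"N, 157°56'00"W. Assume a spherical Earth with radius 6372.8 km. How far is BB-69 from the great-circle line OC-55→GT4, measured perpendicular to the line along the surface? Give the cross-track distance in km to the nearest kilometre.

1052 km

OC-55: φ = +49.68056°, λ = +145.08000°
GT4: φ = -14.10111°, λ = -140.80500°
BB-69: φ = +23.70722°, λ = -157.93333°
δ₁₃ = central angle OC-55→BB-69 = 0.890096 rad  (haversine)
θ₁₃ = bearing OC-55→BB-69 = 98.898°,  θ₁₂ = bearing OC-55→GT4 = 111.105°
dₓₜ = R·arcsin(sin δ₁₃ · sin(θ₁₃ − θ₁₂)) = 6372.8·arcsin(0.77713·sin(-12.207°)) = -1051.982 km
|dₓₜ| = 1051.982 km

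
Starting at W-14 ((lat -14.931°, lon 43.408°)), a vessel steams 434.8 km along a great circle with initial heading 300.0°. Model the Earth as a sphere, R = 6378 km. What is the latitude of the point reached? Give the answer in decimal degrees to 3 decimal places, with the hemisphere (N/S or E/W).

12.953°S

δ = d/R = 434.8/6378 = 0.068172 rad
φ₂ = arcsin(sin φ₁ cos δ + cos φ₁ sin δ cos θ)
   = arcsin(-0.25766·0.99768 + 0.96624·0.06812·0.50000) = -12.95276°
λ₂ = λ₁ + atan2(sin θ sin δ cos φ₁, cos δ − sin φ₁ sin φ₂) = 39.93759°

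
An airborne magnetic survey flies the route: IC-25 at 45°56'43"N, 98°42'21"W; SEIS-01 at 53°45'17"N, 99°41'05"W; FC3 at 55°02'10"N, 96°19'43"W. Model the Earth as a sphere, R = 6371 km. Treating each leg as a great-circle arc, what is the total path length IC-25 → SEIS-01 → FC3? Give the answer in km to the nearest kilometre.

IC-25: φ = +45.94528°, λ = -98.70583°
SEIS-01: φ = +53.75472°, λ = -99.68472°
FC3: φ = +55.03611°, λ = -96.32861°
IC-25→SEIS-01: c = 0.136741 rad, d = 871.18 km
SEIS-01→FC3: c = 0.040774 rad, d = 259.77 km
Total = 871.18 + 259.77 = 1130.95 km

1131 km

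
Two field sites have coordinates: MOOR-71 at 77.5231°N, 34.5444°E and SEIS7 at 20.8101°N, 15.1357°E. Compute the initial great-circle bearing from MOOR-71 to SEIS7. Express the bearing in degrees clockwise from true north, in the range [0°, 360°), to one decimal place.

Δλ = -19.4087°
y = sin Δλ · cos φ₂ = -0.310626
x = cos φ₁ sin φ₂ − sin φ₁ cos φ₂ cos Δλ = -0.784066
θ = atan2(y, x) = -158.3879° → 201.6121° (mod 360°)

201.6°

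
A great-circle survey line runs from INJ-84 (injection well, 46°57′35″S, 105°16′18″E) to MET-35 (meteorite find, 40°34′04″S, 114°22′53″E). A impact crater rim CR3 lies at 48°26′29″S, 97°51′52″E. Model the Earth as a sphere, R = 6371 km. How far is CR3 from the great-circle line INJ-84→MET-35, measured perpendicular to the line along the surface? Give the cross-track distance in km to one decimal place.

213.2 km

INJ-84: φ = -46.95972°, λ = +105.27167°
MET-35: φ = -40.56778°, λ = +114.38139°
CR3: φ = -48.44139°, λ = +97.86444°
δ₁₃ = central angle INJ-84→CR3 = 0.090726 rad  (haversine)
θ₁₃ = bearing INJ-84→CR3 = 250.728°,  θ₁₂ = bearing INJ-84→MET-35 = 49.060°
dₓₜ = R·arcsin(sin δ₁₃ · sin(θ₁₃ − θ₁₂)) = 6371·arcsin(0.09060·sin(201.668°)) = -213.161 km
|dₓₜ| = 213.161 km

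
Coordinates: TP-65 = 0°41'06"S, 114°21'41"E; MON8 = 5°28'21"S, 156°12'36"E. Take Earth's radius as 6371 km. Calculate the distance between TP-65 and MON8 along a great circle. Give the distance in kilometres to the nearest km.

4675 km

TP-65: φ = -0.68500°, λ = +114.36139°
MON8: φ = -5.47250°, λ = +156.21000°
Δφ = -4.7875°,  Δλ = 41.8486°
a = sin²(Δφ/2) + cos φ₁ cos φ₂ sin²(Δλ/2) = 0.128699
c = 2·arcsin(√a) = 0.733849 rad = 42.0464°
d = R·c = 6371 × 0.733849 = 4675.4 km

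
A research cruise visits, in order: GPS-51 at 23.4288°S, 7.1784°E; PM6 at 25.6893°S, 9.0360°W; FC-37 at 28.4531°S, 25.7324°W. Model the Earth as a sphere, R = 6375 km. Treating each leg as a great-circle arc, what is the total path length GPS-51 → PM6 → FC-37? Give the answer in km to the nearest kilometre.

3340 km

GPS-51→PM6: c = 0.260225 rad, d = 1658.93 km
PM6→FC-37: c = 0.263694 rad, d = 1681.05 km
Total = 1658.93 + 1681.05 = 3339.98 km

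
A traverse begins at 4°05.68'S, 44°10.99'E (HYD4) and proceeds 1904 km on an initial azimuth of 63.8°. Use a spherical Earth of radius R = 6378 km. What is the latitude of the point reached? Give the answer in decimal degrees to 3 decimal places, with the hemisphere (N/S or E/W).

3.513°N

HYD4: φ = -4.09467°, λ = +44.18317°
δ = d/R = 1904/6378 = 0.298526 rad
φ₂ = arcsin(sin φ₁ cos δ + cos φ₁ sin δ cos θ)
   = arcsin(-0.07140·0.95577 + 0.99745·0.29411·0.44151) = 3.51295°
λ₂ = λ₁ + atan2(sin θ sin δ cos φ₁, cos δ − sin φ₁ sin φ₂) = 59.51395°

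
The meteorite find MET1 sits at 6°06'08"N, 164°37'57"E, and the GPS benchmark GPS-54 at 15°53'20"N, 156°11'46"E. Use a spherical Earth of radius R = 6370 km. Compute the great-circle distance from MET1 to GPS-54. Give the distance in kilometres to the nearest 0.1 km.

1424.5 km

MET1: φ = +6.10222°, λ = +164.63250°
GPS-54: φ = +15.88889°, λ = +156.19611°
Δφ = 9.7867°,  Δλ = -8.4364°
a = sin²(Δφ/2) + cos φ₁ cos φ₂ sin²(Δλ/2) = 0.012450
c = 2·arcsin(√a) = 0.223628 rad = 12.8130°
d = R·c = 6370 × 0.223628 = 1424.5 km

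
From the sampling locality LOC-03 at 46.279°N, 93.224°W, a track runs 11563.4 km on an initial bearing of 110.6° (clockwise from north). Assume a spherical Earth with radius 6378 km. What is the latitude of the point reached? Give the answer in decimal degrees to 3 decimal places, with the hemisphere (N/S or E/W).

24.169°S

δ = d/R = 11563.4/6378 = 1.813013 rad
φ₂ = arcsin(sin φ₁ cos δ + cos φ₁ sin δ cos θ)
   = arcsin(0.72271·-0.23986 + 0.69115·0.97081·-0.35184) = -24.16858°
λ₂ = λ₁ + atan2(sin θ sin δ cos φ₁, cos δ − sin φ₁ sin φ₂) = -8.32275°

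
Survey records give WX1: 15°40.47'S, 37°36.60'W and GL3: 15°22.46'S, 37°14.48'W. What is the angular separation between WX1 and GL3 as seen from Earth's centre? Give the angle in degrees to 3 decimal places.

WX1: φ = -15.67450°, λ = -37.61000°
GL3: φ = -15.37433°, λ = -37.24133°
Δφ = 0.3002°,  Δλ = 0.3687°
a = sin²(Δφ/2) + cos φ₁ cos φ₂ sin²(Δλ/2) = 0.000016
c = 2·arcsin(√a) = 0.008117 rad = 0.4651°

0.465°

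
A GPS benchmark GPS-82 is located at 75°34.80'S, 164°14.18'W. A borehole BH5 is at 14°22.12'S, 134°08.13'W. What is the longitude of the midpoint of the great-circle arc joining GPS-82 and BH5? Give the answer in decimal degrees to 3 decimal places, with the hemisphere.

140.156°W

GPS-82: φ = -75.58000°, λ = -164.23633°
BH5: φ = -14.36867°, λ = -134.13550°
Bx = cos φ₂ cos Δλ = 0.838082,  By = cos φ₂ sin Δλ = 0.485835
φₘ = atan2(sin φ₁ + sin φ₂, √((cos φ₁ + Bx)² + By²)) = -45.61697°
λₘ = λ₁ + atan2(By, cos φ₁ + Bx) = -140.15621°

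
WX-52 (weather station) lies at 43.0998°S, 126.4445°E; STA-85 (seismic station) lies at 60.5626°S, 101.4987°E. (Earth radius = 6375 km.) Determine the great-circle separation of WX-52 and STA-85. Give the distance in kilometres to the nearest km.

Δφ = -17.4628°,  Δλ = -24.9458°
a = sin²(Δφ/2) + cos φ₁ cos φ₂ sin²(Δλ/2) = 0.039783
c = 2·arcsin(√a) = 0.401609 rad = 23.0105°
d = R·c = 6375 × 0.401609 = 2560.3 km

2560 km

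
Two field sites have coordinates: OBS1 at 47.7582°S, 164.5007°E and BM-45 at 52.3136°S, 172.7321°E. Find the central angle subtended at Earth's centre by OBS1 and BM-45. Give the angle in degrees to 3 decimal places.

Δφ = -4.5554°,  Δλ = 8.2314°
a = sin²(Δφ/2) + cos φ₁ cos φ₂ sin²(Δλ/2) = 0.003696
c = 2·arcsin(√a) = 0.121672 rad = 6.9713°

6.971°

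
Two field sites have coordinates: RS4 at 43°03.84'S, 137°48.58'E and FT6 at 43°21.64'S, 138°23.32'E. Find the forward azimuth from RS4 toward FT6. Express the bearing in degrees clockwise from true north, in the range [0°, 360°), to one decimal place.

125.3°

RS4: φ = -43.06400°, λ = +137.80967°
FT6: φ = -43.36067°, λ = +138.38867°
Δλ = 0.5790°
y = sin Δλ · cos φ₂ = 0.007347
x = cos φ₁ sin φ₂ − sin φ₁ cos φ₂ cos Δλ = -0.005203
θ = atan2(y, x) = 125.3060° → 125.3060° (mod 360°)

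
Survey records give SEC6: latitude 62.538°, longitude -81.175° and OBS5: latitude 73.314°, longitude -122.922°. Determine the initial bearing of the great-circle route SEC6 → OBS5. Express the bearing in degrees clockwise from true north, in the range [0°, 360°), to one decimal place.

322.8°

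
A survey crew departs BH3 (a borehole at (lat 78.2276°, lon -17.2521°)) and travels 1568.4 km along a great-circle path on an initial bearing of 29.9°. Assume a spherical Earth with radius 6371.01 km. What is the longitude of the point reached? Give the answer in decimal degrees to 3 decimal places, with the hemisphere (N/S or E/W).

δ = d/R = 1568.4/6371.01 = 0.246178 rad
φ₂ = arcsin(sin φ₁ cos δ + cos φ₁ sin δ cos θ)
   = arcsin(0.97897·0.96985 + 0.20402·0.24370·0.86690) = 83.00345°
λ₂ = λ₁ + atan2(sin θ sin δ cos φ₁, cos δ − sin φ₁ sin φ₂) = 76.95890°

76.959°E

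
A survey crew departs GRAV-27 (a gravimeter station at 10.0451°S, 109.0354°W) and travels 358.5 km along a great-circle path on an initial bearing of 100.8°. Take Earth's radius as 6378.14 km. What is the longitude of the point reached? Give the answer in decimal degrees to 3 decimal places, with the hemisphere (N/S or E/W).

δ = d/R = 358.5/6378.14 = 0.056208 rad
φ₂ = arcsin(sin φ₁ cos δ + cos φ₁ sin δ cos θ)
   = arcsin(-0.17442·0.99842 + 0.98467·0.05618·-0.18738) = -10.63275°
λ₂ = λ₁ + atan2(sin θ sin δ cos φ₁, cos δ − sin φ₁ sin φ₂) = -105.81672°

105.817°W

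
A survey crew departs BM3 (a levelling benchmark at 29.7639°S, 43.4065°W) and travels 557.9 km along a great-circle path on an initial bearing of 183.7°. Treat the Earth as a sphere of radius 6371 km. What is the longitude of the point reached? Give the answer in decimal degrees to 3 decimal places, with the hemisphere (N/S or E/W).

43.800°W

δ = d/R = 557.9/6371 = 0.087569 rad
φ₂ = arcsin(sin φ₁ cos δ + cos φ₁ sin δ cos θ)
   = arcsin(-0.49643·0.99617 + 0.86808·0.08746·-0.99792) = -34.77018°
λ₂ = λ₁ + atan2(sin θ sin δ cos φ₁, cos δ − sin φ₁ sin φ₂) = -43.80016°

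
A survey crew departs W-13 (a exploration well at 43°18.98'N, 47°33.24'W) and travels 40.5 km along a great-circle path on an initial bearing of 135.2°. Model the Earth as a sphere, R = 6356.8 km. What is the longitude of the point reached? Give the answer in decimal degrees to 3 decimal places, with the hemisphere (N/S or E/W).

W-13: φ = +43.31633°, λ = -47.55400°
δ = d/R = 40.5/6356.8 = 0.006371 rad
φ₂ = arcsin(sin φ₁ cos δ + cos φ₁ sin δ cos θ)
   = arcsin(0.68603·0.99998 + 0.72758·0.00637·-0.70957) = 43.05677°
λ₂ = λ₁ + atan2(sin θ sin δ cos φ₁, cos δ − sin φ₁ sin φ₂) = -47.20197°

47.202°W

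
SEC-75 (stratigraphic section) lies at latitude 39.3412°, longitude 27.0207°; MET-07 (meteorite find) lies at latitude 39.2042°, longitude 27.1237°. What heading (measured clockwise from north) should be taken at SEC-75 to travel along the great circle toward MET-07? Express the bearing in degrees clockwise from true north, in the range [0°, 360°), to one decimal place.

Δλ = 0.1030°
y = sin Δλ · cos φ₂ = 0.001393
x = cos φ₁ sin φ₂ − sin φ₁ cos φ₂ cos Δλ = -0.002390
θ = atan2(y, x) = 149.7672° → 149.7672° (mod 360°)

149.8°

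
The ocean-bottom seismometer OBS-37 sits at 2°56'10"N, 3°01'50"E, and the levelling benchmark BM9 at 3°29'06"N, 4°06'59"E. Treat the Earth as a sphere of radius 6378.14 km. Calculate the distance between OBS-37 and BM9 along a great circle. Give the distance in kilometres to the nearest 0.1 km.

135.3 km

OBS-37: φ = +2.93611°, λ = +3.03056°
BM9: φ = +3.48500°, λ = +4.11639°
Δφ = 0.5489°,  Δλ = 1.0858°
a = sin²(Δφ/2) + cos φ₁ cos φ₂ sin²(Δλ/2) = 0.000112
c = 2·arcsin(√a) = 0.021208 rad = 1.2152°
d = R·c = 6378.14 × 0.021208 = 135.3 km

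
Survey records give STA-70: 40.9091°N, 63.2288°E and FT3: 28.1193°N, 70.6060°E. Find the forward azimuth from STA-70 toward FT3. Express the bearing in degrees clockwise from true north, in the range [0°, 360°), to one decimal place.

152.4°

Δλ = 7.3772°
y = sin Δλ · cos φ₂ = 0.113246
x = cos φ₁ sin φ₂ − sin φ₁ cos φ₂ cos Δλ = -0.216594
θ = atan2(y, x) = 152.3973° → 152.3973° (mod 360°)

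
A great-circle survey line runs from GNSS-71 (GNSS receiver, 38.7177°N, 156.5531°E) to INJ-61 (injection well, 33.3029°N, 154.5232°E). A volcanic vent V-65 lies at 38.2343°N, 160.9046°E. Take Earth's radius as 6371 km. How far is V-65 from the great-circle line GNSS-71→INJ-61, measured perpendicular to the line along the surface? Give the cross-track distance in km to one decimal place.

δ₁₃ = central angle GNSS-71→V-65 = 0.060047 rad  (haversine)
θ₁₃ = bearing GNSS-71→V-65 = 96.718°,  θ₁₂ = bearing GNSS-71→INJ-61 = 197.475°
dₓₜ = R·arcsin(sin δ₁₃ · sin(θ₁₃ − θ₁₂)) = 6371·arcsin(0.06001·sin(-100.756°)) = -375.830 km
|dₓₜ| = 375.830 km

375.8 km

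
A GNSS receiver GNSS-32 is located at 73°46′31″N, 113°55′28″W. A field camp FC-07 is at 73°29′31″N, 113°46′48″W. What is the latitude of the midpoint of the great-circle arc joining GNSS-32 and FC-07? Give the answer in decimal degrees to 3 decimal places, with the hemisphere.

73.634°N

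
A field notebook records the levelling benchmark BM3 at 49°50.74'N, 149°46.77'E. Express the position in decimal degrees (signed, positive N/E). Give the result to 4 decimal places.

lat: 49.8457° N → +49.8457°
lon: 149.7795° E → +149.7795°

+49.8457°, +149.7795°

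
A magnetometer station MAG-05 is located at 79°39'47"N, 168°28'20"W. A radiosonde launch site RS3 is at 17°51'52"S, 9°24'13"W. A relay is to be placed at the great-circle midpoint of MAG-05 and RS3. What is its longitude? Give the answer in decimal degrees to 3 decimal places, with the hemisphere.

MAG-05: φ = +79.66306°, λ = -168.47222°
RS3: φ = -17.86444°, λ = -9.40361°
Bx = cos φ₂ cos Δλ = -0.888976,  By = cos φ₂ sin Δλ = 0.340025
φₘ = atan2(sin φ₁ + sin φ₂, √((cos φ₁ + Bx)² + By²)) = 40.71022°
λₘ = λ₁ + atan2(By, cos φ₁ + Bx) = -14.07687°

14.077°W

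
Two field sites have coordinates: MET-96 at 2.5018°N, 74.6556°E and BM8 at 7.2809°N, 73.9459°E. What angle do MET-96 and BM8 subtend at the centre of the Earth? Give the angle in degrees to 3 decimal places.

Δφ = 4.7791°,  Δλ = -0.7097°
a = sin²(Δφ/2) + cos φ₁ cos φ₂ sin²(Δλ/2) = 0.001776
c = 2·arcsin(√a) = 0.084319 rad = 4.8311°

4.831°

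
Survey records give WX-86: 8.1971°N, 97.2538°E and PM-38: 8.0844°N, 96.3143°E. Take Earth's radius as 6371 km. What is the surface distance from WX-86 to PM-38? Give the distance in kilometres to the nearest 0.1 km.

104.2 km

Δφ = -0.1127°,  Δλ = -0.9395°
a = sin²(Δφ/2) + cos φ₁ cos φ₂ sin²(Δλ/2) = 0.000067
c = 2·arcsin(√a) = 0.016351 rad = 0.9368°
d = R·c = 6371 × 0.016351 = 104.2 km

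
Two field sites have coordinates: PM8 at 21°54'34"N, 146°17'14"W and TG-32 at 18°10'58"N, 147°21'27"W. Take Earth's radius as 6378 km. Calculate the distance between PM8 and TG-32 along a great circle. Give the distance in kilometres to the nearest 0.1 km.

429.7 km

PM8: φ = +21.90944°, λ = -146.28722°
TG-32: φ = +18.18278°, λ = -147.35750°
Δφ = -3.7267°,  Δλ = -1.0703°
a = sin²(Δφ/2) + cos φ₁ cos φ₂ sin²(Δλ/2) = 0.001134
c = 2·arcsin(√a) = 0.067367 rad = 3.8599°
d = R·c = 6378 × 0.067367 = 429.7 km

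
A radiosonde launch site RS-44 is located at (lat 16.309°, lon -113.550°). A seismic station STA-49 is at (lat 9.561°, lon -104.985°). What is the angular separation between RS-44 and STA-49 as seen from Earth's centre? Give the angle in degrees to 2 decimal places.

Δφ = -6.7480°,  Δλ = 8.5650°
a = sin²(Δφ/2) + cos φ₁ cos φ₂ sin²(Δλ/2) = 0.008741
c = 2·arcsin(√a) = 0.187263 rad = 10.7294°

10.73°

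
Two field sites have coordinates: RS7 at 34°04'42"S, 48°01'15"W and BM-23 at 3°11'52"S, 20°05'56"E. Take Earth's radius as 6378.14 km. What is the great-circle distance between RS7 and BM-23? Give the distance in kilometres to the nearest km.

7810 km

RS7: φ = -34.07833°, λ = -48.02083°
BM-23: φ = -3.19778°, λ = +20.09889°
Δφ = 30.8806°,  Δλ = 68.1197°
a = sin²(Δφ/2) + cos φ₁ cos φ₂ sin²(Δλ/2) = 0.330277
c = 2·arcsin(√a) = 1.224468 rad = 70.1568°
d = R·c = 6378.14 × 1.224468 = 7809.8 km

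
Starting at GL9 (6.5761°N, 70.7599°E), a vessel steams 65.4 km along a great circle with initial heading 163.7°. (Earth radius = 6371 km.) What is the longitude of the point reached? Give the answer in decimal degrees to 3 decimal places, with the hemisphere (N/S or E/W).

70.926°E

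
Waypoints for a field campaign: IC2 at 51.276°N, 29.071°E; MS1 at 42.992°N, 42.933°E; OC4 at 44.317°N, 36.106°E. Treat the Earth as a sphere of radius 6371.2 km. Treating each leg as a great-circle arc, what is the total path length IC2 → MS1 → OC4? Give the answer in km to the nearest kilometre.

IC2→MS1: c = 0.218427 rad, d = 1391.64 km
MS1→OC4: c = 0.089227 rad, d = 568.48 km
Total = 1391.64 + 568.48 = 1960.12 km

1960 km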